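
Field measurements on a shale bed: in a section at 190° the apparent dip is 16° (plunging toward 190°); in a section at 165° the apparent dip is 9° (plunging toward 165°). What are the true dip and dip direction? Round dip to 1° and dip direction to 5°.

true dip 21°, dip direction 230°

Each apparent-dip line lies in the plane. As unit vectors (x east, y north, z up), v₁ plunges 16°→190° and v₂ plunges 9°→165°.
n = v₁ × v₂ = (-0.115, -0.097, 0.401) (taken with n_z > 0).
True dip = arccos(n_z / |n|) = arccos(0.9366) = 20.5°.
Dip direction = azimuth of (n_x, n_y) = atan2(-0.115, -0.097) = 230°.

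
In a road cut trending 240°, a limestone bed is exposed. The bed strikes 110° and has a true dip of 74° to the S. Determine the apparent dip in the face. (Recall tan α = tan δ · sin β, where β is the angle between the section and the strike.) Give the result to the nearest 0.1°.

The strike is 110° and the section trends 240°; the acute angle between them is β = 50°.
tan(apparent dip) = tan 74° · sin 50° = 2.6715
apparent dip = arctan 2.6715 = 69.48°

69.5°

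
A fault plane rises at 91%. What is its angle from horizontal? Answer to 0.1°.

tan θ = 91/100 = 0.9100
θ = arctan(0.9100) = 42.30°

42.3°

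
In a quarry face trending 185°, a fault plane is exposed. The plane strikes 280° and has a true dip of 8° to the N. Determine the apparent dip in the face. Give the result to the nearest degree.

8°

The section lies 85° from the strike.
tan α = tan 8° × sin 85° = 0.1405 × 0.9962 = 0.1400
apparent dip = arctan 0.1400 = 7.97°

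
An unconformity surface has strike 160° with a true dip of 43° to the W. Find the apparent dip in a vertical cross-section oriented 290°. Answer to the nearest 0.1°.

35.5°

The strike is 160° and the section trends 290°; the acute angle between them is β = 50°.
tan(apparent dip) = tan 43° · sin 50° = 0.7143
α = arctan(0.7143) = 35.54°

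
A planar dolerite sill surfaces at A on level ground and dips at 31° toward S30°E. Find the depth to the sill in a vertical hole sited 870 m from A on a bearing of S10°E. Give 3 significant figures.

491 m

The hole lies 20° from the dip direction, so the down-dip offset is 870 × cos 20° = 817.53 m.
Depth = down-dip offset × tan(dip) = 817.53 × tan 31° = 817.53 × 0.6009
Depth = 491.22 m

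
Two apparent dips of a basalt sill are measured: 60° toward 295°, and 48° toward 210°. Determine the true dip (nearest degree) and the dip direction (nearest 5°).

true dip 63°, dip direction 265°

Represent each trace as a vector plunging at its apparent dip toward its trend (east-north-up frame): v₁ = (-0.453, 0.211, -0.866), v₂ = (-0.335, -0.579, -0.743).
Cross product v₁ × v₂ gives the pole to the plane: n ∝ (-0.659, -0.047, 0.333).
tan δ = √(n_x²+n_y²)/n_z = 0.661/0.333, so δ = 63.2°.
Dip direction = atan2(-0.659, -0.047) = 266° (azimuth of n's horizontal projection).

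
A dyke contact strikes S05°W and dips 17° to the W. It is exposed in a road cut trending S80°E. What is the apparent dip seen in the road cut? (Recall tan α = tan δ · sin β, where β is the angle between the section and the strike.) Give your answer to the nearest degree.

17°

The strike is S05°W and the section trends S80°E; the acute angle between them is β = 85°.
tan(apparent dip) = tan 17° · sin 85° = 0.3046
α = arctan(0.3046) = 16.94°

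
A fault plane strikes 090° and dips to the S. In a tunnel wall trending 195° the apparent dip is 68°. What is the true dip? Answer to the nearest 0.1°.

The section is 75° from the strike.
tan δ = tan α / sin β = tan 68° / sin 75° = 2.4751 / 0.9659 = 2.5624
δ = arctan(2.5624) = 68.68°

68.7°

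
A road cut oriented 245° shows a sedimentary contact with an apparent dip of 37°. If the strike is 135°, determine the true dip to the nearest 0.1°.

β = acute angle between strike 135° and section 245° = 70°.
tan(true dip) = tan 37° / sin 70° = 0.8019
true dip = arctan 0.8019 = 38.73°

38.7°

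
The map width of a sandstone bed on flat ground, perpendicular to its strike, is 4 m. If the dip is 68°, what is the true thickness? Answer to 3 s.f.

True thickness t = w · sin(dip) = 4 × sin 68°
t = 4 × 0.9272 = 3.709 m

3.71 m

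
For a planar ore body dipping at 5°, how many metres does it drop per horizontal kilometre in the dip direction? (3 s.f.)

87.5 m

drop per km = 1000 × tan 5° = 1000 × 0.0875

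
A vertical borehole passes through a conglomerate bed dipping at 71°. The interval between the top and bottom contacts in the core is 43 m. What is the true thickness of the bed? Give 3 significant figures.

14.0 m

True thickness t = h · cos(dip) = 43 × cos 71°
t = 43 × 0.3256 = 13.999 m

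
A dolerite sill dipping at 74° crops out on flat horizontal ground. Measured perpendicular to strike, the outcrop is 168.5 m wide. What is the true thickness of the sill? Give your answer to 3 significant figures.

True thickness t = w · sin(dip) = 168.5 × sin 74°
t = 168.5 × 0.9613 = 161.973 m

162 m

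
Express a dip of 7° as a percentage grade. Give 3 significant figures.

12.3%

grade % = 100 × tan 7° = 100 × 0.1228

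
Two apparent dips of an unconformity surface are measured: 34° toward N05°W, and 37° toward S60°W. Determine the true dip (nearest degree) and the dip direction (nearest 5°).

The two traces are lines in the plane: v₁ = (sin 355°·cos 34°, cos 355°·cos 34°, −sin 34°), v₂ = (sin 240°·cos 37°, cos 240°·cos 37°, −sin 37°).
Cross product v₁ × v₂ gives the pole to the plane: n ∝ (-0.720, 0.343, 0.600).
tan δ = √(n_x²+n_y²)/n_z = 0.798/0.600, so δ = 53.1°.
Dip direction = azimuth of (n_x, n_y) = atan2(-0.720, 0.343) = 295°.

true dip 53°, dip direction 295°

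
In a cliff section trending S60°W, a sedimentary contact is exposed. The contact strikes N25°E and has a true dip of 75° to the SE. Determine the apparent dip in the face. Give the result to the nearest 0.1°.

The section lies 35° from the strike.
tan α = tan 75° × sin 35° = 3.7321 × 0.5736 = 2.1406
α = arctan(2.1406) = 64.96°

65.0°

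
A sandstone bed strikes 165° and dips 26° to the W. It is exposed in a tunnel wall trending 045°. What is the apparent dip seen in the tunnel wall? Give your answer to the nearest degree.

The strike is 165° and the section trends 045°; the acute angle between them is β = 60°.
tan α = tan 26° × sin 60° = 0.4877 × 0.8660 = 0.4224
apparent dip = arctan 0.4224 = 22.90°

23°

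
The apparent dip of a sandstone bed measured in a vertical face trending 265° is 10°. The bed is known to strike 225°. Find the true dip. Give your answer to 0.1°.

15.3°

The section is 40° from the strike.
tan δ = tan α / sin β = tan 10° / sin 40° = 0.1763 / 0.6428 = 0.2743
true dip = arctan 0.2743 = 15.34°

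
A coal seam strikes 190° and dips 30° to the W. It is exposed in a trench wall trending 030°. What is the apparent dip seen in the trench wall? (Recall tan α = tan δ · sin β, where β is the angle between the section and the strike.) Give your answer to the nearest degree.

The strike is 190° and the section trends 030°; the acute angle between them is β = 20°.
tan α = tan 30° × sin 20° = 0.5774 × 0.3420 = 0.1975
apparent dip = arctan 0.1975 = 11.17°

11°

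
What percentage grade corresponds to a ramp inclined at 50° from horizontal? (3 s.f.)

119%

grade % = 100 × tan 50° = 100 × 1.1918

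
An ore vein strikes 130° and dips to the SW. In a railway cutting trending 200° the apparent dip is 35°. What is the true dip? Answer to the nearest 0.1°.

β = acute angle between strike 130° and section 200° = 70°.
tan δ = tan α / sin β = tan 35° / sin 70° = 0.7002 / 0.9397 = 0.7451
true dip = arctan 0.7451 = 36.69°

36.7°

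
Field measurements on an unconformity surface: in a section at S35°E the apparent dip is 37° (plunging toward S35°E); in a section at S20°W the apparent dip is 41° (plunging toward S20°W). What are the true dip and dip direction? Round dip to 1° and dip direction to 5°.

Each apparent-dip line lies in the plane. As unit vectors (x east, y north, z up), v₁ plunges 37°→S35°E and v₂ plunges 41°→S20°W.
Cross product v₁ × v₂ gives the pole to the plane: n ∝ (-0.002, -0.456, 0.494).
tan δ = √(n_x²+n_y²)/n_z = 0.456/0.494, so δ = 42.7°.
The horizontal component of n points toward azimuth atan2(n_x, n_y) = 180°, the dip direction.

true dip 43°, dip direction 180°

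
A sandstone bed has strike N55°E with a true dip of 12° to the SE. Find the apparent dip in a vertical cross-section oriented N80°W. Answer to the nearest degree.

The strike is N55°E and the section trends N80°W; the acute angle between them is β = 45°.
tan α = tan 12° × sin 45° = 0.2126 × 0.7071 = 0.1503
α = arctan(0.1503) = 8.55°

9°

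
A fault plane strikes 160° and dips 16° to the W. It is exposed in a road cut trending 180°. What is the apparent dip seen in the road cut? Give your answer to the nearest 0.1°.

The section lies 20° from the strike.
tan α = tan 16° × sin 20° = 0.2867 × 0.3420 = 0.0981
apparent dip = arctan 0.0981 = 5.60°

5.6°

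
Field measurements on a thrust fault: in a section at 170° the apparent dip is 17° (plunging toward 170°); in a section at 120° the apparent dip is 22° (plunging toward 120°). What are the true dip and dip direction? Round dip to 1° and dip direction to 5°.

true dip 22°, dip direction 130°

Represent each trace as a vector plunging at its apparent dip toward its trend (east-north-up frame): v₁ = (0.166, -0.942, -0.292), v₂ = (0.803, -0.464, -0.375).
Cross product v₁ × v₂ gives the pole to the plane: n ∝ (0.217, -0.173, 0.679).
tan δ = √(n_x²+n_y²)/n_z = 0.277/0.679, so δ = 22.2°.
Dip direction = atan2(0.217, -0.173) = 128° (azimuth of n's horizontal projection).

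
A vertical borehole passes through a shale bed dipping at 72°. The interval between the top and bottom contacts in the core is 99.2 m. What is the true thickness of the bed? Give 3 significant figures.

True thickness t = h · cos(dip) = 99.2 × cos 72°
t = 99.2 × 0.3090 = 30.654 m

30.7 m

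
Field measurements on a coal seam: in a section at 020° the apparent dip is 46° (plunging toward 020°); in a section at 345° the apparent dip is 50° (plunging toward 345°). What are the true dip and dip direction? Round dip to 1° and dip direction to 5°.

Each apparent-dip line lies in the plane. As unit vectors (x east, y north, z up), v₁ plunges 46°→020° and v₂ plunges 50°→345°.
The plane normal is n = v₁ × v₂ ∝ (-0.053, 0.302, 0.256).
True dip = arccos(n_z / |n|) = arccos(0.6414) = 50.1°.
Dip direction = azimuth of (n_x, n_y) = atan2(-0.053, 0.302) = 350°.

true dip 50°, dip direction 350°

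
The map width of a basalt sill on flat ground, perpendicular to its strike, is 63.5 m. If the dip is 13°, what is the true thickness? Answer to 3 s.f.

True thickness t = w · sin(dip) = 63.5 × sin 13°
t = 63.5 × 0.2250 = 14.284 m

14.3 m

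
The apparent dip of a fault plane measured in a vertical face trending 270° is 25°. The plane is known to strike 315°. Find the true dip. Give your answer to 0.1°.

The section is 45° from the strike.
tan(true dip) = tan 25° / sin 45° = 0.6595
true dip = arctan 0.6595 = 33.40°

33.4°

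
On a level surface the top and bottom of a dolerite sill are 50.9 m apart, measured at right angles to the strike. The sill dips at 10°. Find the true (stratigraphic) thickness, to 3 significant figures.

True thickness t = w · sin(dip) = 50.9 × sin 10°
t = 50.9 × 0.1736 = 8.839 m

8.84 m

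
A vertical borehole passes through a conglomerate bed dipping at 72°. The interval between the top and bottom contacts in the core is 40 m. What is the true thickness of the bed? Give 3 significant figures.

12.4 m

True thickness t = h · cos(dip) = 40 × cos 72°
t = 40 × 0.3090 = 12.361 m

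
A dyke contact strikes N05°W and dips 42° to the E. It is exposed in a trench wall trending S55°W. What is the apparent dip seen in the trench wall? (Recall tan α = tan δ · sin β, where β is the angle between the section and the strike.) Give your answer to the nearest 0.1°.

The strike is N05°W and the section trends S55°W; the acute angle between them is β = 60°.
tan α = tan 42° × sin 60° = 0.9004 × 0.8660 = 0.7798
α = arctan(0.7798) = 37.95°

37.9°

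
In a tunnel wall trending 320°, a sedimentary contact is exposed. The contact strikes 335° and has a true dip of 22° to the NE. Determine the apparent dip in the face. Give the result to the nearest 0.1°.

6.0°

The section lies 15° from the strike.
tan α = tan 22° × sin 15° = 0.4040 × 0.2588 = 0.1046
apparent dip = arctan 0.1046 = 5.97°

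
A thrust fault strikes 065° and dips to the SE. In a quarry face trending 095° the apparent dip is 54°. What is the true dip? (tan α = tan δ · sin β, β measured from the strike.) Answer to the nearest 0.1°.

70.0°

β = acute angle between strike 065° and section 095° = 30°.
tan(true dip) = tan 54° / sin 30° = 2.7528
true dip = arctan 2.7528 = 70.04°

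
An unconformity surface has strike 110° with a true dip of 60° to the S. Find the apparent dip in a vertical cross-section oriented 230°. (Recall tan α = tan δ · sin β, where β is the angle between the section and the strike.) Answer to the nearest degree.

Angle between strike (110°) and section (230°): β = 60°.
tan α = tan 60° × sin 60° = 1.7321 × 0.8660 = 1.5000
apparent dip = arctan 1.5000 = 56.31°

56°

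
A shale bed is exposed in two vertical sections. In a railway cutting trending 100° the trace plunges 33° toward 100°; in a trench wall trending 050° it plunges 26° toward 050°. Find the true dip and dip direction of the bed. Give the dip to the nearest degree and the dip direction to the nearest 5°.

true dip 33°, dip direction 090°

Each apparent-dip line lies in the plane. As unit vectors (x east, y north, z up), v₁ plunges 33°→100° and v₂ plunges 26°→050°.
The plane normal is n = v₁ × v₂ ∝ (0.378, -0.013, 0.577).
Dip δ = arctan(|n_h|/n_z) = arctan(0.379/0.577) = 33.3°.
Dip direction = atan2(0.378, -0.013) = 92° (azimuth of n's horizontal projection).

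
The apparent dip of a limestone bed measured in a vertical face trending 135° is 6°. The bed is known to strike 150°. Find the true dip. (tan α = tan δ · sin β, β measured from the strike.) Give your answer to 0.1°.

22.1°

The section is 15° from the strike.
tan(true dip) = tan 6° / sin 15° = 0.4061
δ = arctan(0.4061) = 22.10°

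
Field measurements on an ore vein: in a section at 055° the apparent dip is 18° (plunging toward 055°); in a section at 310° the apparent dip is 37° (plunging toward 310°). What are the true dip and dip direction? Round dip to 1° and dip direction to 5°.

true dip 43°, dip direction 345°

Represent each trace as a vector plunging at its apparent dip toward its trend (east-north-up frame): v₁ = (0.779, 0.546, -0.309), v₂ = (-0.612, 0.513, -0.602).
n = v₁ × v₂ = (-0.170, 0.658, 0.734) (taken with n_z > 0).
Dip δ = arctan(|n_h|/n_z) = arctan(0.679/0.734) = 42.8°.
The horizontal component of n points toward azimuth atan2(n_x, n_y) = 346°, the dip direction.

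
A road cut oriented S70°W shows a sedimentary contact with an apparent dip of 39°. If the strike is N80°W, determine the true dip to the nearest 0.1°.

The section is 30° from the strike.
tan(true dip) = tan 39° / sin 30° = 1.6196
δ = arctan(1.6196) = 58.31°

58.3°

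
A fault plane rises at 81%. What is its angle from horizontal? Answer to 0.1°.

tan θ = 81/100 = 0.8100
θ = arctan(0.8100) = 39.01°

39.0°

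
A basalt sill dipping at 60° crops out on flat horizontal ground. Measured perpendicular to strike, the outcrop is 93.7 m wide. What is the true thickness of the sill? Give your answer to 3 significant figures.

81.1 m

True thickness t = w · sin(dip) = 93.7 × sin 60°
t = 93.7 × 0.8660 = 81.147 m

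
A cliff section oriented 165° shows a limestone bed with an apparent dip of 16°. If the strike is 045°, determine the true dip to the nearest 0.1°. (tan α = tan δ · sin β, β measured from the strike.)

18.3°

The section is 60° from the strike.
tan δ = tan α / sin β = tan 16° / sin 60° = 0.2867 / 0.8660 = 0.3311
δ = arctan(0.3311) = 18.32°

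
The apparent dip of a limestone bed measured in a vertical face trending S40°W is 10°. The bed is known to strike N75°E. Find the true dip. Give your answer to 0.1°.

The section is 35° from the strike.
tan(true dip) = tan 10° / sin 35° = 0.3074
true dip = arctan 0.3074 = 17.09°

17.1°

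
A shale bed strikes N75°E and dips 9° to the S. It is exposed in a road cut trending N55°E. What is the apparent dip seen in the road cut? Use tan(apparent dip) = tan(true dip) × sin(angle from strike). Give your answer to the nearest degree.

3°

Angle between strike (N75°E) and section (N55°E): β = 20°.
tan(apparent dip) = tan 9° · sin 20° = 0.0542
α = arctan(0.0542) = 3.10°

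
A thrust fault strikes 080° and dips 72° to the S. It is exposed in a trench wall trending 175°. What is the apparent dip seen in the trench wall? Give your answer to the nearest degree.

72°

The strike is 080° and the section trends 175°; the acute angle between them is β = 85°.
tan α = tan 72° × sin 85° = 3.0777 × 0.9962 = 3.0660
apparent dip = arctan 3.0660 = 71.94°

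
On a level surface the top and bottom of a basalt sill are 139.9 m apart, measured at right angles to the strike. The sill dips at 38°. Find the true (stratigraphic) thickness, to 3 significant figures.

86.1 m

True thickness t = w · sin(dip) = 139.9 × sin 38°
t = 139.9 × 0.6157 = 86.131 m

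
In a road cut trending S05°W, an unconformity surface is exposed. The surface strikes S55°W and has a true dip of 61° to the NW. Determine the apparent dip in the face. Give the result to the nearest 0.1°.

The strike is S55°W and the section trends S05°W; the acute angle between them is β = 50°.
tan(apparent dip) = tan 61° · sin 50° = 1.3820
apparent dip = arctan 1.3820 = 54.11°

54.1°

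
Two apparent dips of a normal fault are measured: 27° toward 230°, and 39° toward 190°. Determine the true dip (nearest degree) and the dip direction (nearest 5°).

true dip 40°, dip direction 180°

Represent each trace as a vector plunging at its apparent dip toward its trend (east-north-up frame): v₁ = (-0.683, -0.573, -0.454), v₂ = (-0.135, -0.765, -0.629).
Cross product v₁ × v₂ gives the pole to the plane: n ∝ (0.013, -0.368, 0.445).
True dip = arccos(n_z / |n|) = arccos(0.7703) = 39.6°.
Dip direction = atan2(0.013, -0.368) = 178° (azimuth of n's horizontal projection).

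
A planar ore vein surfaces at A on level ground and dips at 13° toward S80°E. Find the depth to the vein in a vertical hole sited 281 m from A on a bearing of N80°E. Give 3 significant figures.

61.0 m

The hole lies 20° from the dip direction, so the down-dip offset is 281 × cos 20° = 264.05 m.
Depth = down-dip offset × tan(dip) = 264.05 × tan 13° = 264.05 × 0.2309
Depth = 60.96 m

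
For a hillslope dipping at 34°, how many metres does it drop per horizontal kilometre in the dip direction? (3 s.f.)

drop per km = 1000 × tan 34° = 1000 × 0.6745

675 m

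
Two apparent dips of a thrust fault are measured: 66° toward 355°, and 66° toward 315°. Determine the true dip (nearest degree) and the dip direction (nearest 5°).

The two traces are lines in the plane: v₁ = (sin 355°·cos 66°, cos 355°·cos 66°, −sin 66°), v₂ = (sin 315°·cos 66°, cos 315°·cos 66°, −sin 66°).
The plane normal is n = v₁ × v₂ ∝ (-0.107, 0.230, 0.106).
Dip δ = arctan(|n_h|/n_z) = arctan(0.254/0.106) = 67.3°.
Dip direction = azimuth of (n_x, n_y) = atan2(-0.107, 0.230) = 335°.

true dip 67°, dip direction 335°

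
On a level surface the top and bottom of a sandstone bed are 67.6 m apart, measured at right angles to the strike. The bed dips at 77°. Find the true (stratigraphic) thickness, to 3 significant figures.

65.9 m

True thickness t = w · sin(dip) = 67.6 × sin 77°
t = 67.6 × 0.9744 = 65.867 m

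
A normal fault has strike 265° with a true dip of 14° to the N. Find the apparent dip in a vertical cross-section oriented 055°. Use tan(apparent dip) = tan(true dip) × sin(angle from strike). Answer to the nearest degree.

The strike is 265° and the section trends 055°; the acute angle between them is β = 30°.
tan α = tan 14° × sin 30° = 0.2493 × 0.5000 = 0.1247
α = arctan(0.1247) = 7.11°

7°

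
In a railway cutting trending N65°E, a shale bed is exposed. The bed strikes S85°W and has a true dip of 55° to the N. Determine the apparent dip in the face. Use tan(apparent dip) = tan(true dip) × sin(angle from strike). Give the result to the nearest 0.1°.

Angle between strike (S85°W) and section (N65°E): β = 20°.
tan α = tan 55° × sin 20° = 1.4281 × 0.3420 = 0.4885
apparent dip = arctan 0.4885 = 26.03°

26.0°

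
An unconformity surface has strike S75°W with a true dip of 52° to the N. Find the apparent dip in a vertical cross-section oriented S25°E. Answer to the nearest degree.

52°

The strike is S75°W and the section trends S25°E; the acute angle between them is β = 80°.
tan α = tan 52° × sin 80° = 1.2799 × 0.9848 = 1.2605
apparent dip = arctan 1.2605 = 51.57°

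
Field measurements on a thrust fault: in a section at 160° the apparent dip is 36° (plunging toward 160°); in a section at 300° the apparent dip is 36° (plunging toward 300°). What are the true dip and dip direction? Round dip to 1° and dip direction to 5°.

The two traces are lines in the plane: v₁ = (sin 160°·cos 36°, cos 160°·cos 36°, −sin 36°), v₂ = (sin 300°·cos 36°, cos 300°·cos 36°, −sin 36°).
Cross product v₁ × v₂ gives the pole to the plane: n ∝ (-0.685, -0.574, 0.421).
tan δ = √(n_x²+n_y²)/n_z = 0.894/0.421, so δ = 64.8°.
Dip direction = atan2(-0.685, -0.574) = 230° (azimuth of n's horizontal projection).

true dip 65°, dip direction 230°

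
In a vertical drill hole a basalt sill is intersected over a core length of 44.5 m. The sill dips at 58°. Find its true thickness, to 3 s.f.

23.6 m

True thickness t = h · cos(dip) = 44.5 × cos 58°
t = 44.5 × 0.5299 = 23.581 m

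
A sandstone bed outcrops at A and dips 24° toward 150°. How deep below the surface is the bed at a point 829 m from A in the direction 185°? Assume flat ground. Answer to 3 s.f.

302 m

The hole lies 35° from the dip direction, so the down-dip offset is 829 × cos 35° = 679.08 m.
Depth = down-dip offset × tan(dip) = 679.08 × tan 24° = 679.08 × 0.4452
Depth = 302.34 m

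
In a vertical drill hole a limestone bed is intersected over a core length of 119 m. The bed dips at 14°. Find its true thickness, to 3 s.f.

115 m

True thickness t = h · cos(dip) = 119 × cos 14°
t = 119 × 0.9703 = 115.465 m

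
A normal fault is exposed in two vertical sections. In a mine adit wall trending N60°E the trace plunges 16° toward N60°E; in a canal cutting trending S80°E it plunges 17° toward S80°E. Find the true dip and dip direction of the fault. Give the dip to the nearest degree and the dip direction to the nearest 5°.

true dip 18°, dip direction 085°

The two traces are lines in the plane: v₁ = (sin 60°·cos 16°, cos 60°·cos 16°, −sin 16°), v₂ = (sin 100°·cos 17°, cos 100°·cos 17°, −sin 17°).
Cross product v₁ × v₂ gives the pole to the plane: n ∝ (0.186, 0.016, 0.591).
True dip = arccos(n_z / |n|) = arccos(0.9534) = 17.6°.
The horizontal component of n points toward azimuth atan2(n_x, n_y) = 85°, the dip direction.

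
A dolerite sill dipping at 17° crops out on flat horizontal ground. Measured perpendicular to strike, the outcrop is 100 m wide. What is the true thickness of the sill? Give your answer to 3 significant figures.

29.2 m

True thickness t = w · sin(dip) = 100 × sin 17°
t = 100 × 0.2924 = 29.237 m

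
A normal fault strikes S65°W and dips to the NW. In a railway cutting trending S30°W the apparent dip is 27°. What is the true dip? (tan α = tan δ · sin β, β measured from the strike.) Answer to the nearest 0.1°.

41.6°

The section is 35° from the strike.
tan δ = tan α / sin β = tan 27° / sin 35° = 0.5095 / 0.5736 = 0.8883
δ = arctan(0.8883) = 41.62°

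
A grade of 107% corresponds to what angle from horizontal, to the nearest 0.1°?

tan θ = 107/100 = 1.0700
θ = arctan(1.0700) = 46.94°

46.9°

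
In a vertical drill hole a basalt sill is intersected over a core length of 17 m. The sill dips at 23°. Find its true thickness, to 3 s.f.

True thickness t = h · cos(dip) = 17 × cos 23°
t = 17 × 0.9205 = 15.649 m

15.6 m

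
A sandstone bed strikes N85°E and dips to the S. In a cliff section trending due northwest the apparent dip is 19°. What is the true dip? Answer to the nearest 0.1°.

β = acute angle between strike N85°E and section due northwest = 50°.
tan(true dip) = tan 19° / sin 50° = 0.4495
true dip = arctan 0.4495 = 24.20°

24.2°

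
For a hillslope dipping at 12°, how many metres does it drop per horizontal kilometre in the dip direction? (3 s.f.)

drop per km = 1000 × tan 12° = 1000 × 0.2126

213 m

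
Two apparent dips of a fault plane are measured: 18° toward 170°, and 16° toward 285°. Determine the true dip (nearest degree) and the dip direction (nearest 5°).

The two traces are lines in the plane: v₁ = (sin 170°·cos 18°, cos 170°·cos 18°, −sin 18°), v₂ = (sin 285°·cos 16°, cos 285°·cos 16°, −sin 16°).
The plane normal is n = v₁ × v₂ ∝ (-0.335, -0.332, 0.829).
Dip δ = arctan(|n_h|/n_z) = arctan(0.472/0.829) = 29.7°.
Dip direction = azimuth of (n_x, n_y) = atan2(-0.335, -0.332) = 225°.

true dip 30°, dip direction 225°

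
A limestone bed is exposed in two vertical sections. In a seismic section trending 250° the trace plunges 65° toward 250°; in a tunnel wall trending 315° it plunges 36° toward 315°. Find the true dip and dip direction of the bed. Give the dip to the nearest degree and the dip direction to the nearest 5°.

Represent each trace as a vector plunging at its apparent dip toward its trend (east-north-up frame): v₁ = (-0.397, -0.145, -0.906), v₂ = (-0.572, 0.572, -0.588).
The plane normal is n = v₁ × v₂ ∝ (-0.603, -0.285, 0.310).
True dip = arccos(n_z / |n|) = arccos(0.4211) = 65.1°.
Dip direction = atan2(-0.603, -0.285) = 245° (azimuth of n's horizontal projection).

true dip 65°, dip direction 245°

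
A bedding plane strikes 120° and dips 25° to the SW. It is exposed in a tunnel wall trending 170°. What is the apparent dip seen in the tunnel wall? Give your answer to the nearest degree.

20°

Angle between strike (120°) and section (170°): β = 50°.
tan(apparent dip) = tan 25° · sin 50° = 0.3572
apparent dip = arctan 0.3572 = 19.66°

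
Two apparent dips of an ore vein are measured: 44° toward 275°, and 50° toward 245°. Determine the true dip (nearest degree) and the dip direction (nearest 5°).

true dip 50°, dip direction 240°

Represent each trace as a vector plunging at its apparent dip toward its trend (east-north-up frame): v₁ = (-0.717, 0.063, -0.695), v₂ = (-0.583, -0.272, -0.766).
n = v₁ × v₂ = (-0.237, -0.144, 0.231) (taken with n_z > 0).
Dip δ = arctan(|n_h|/n_z) = arctan(0.277/0.231) = 50.2°.
Dip direction = atan2(-0.237, -0.144) = 239° (azimuth of n's horizontal projection).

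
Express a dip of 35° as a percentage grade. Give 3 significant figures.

70.0%

grade % = 100 × tan 35° = 100 × 0.7002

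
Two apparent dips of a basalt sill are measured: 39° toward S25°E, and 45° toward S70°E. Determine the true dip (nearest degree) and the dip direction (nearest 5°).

true dip 45°, dip direction 120°

The two traces are lines in the plane: v₁ = (sin 155°·cos 39°, cos 155°·cos 39°, −sin 39°), v₂ = (sin 110°·cos 45°, cos 110°·cos 45°, −sin 45°).
n = v₁ × v₂ = (0.346, -0.186, 0.389) (taken with n_z > 0).
Dip δ = arctan(|n_h|/n_z) = arctan(0.393/0.389) = 45.3°.
Dip direction = azimuth of (n_x, n_y) = atan2(0.346, -0.186) = 118°.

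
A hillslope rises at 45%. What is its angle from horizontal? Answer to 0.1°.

24.2°

tan θ = 45/100 = 0.4500
θ = arctan(0.4500) = 24.23°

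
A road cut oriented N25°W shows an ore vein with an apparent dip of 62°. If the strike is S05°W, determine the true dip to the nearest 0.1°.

75.1°

The section is 30° from the strike.
tan δ = tan α / sin β = tan 62° / sin 30° = 1.8807 / 0.5000 = 3.7615
δ = arctan(3.7615) = 75.11°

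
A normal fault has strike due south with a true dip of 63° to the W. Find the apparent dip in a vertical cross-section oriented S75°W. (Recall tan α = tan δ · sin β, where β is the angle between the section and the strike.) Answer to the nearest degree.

62°

The strike is due south and the section trends S75°W; the acute angle between them is β = 75°.
tan α = tan 63° × sin 75° = 1.9626 × 0.9659 = 1.8957
apparent dip = arctan 1.8957 = 62.19°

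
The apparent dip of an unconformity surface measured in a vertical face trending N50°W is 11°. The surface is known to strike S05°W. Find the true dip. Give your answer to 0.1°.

13.3°

The section is 55° from the strike.
tan δ = tan α / sin β = tan 11° / sin 55° = 0.1944 / 0.8192 = 0.2373
true dip = arctan 0.2373 = 13.35°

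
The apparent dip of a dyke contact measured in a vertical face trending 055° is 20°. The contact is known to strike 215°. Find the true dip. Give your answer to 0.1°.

46.8°

β = acute angle between strike 215° and section 055° = 20°.
tan δ = tan α / sin β = tan 20° / sin 20° = 0.3640 / 0.3420 = 1.0642
true dip = arctan 1.0642 = 46.78°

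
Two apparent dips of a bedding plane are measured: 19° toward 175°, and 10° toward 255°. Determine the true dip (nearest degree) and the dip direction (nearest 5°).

The two traces are lines in the plane: v₁ = (sin 175°·cos 19°, cos 175°·cos 19°, −sin 19°), v₂ = (sin 255°·cos 10°, cos 255°·cos 10°, −sin 10°).
n = v₁ × v₂ = (-0.081, -0.324, 0.917) (taken with n_z > 0).
Dip δ = arctan(|n_h|/n_z) = arctan(0.334/0.917) = 20.0°.
The horizontal component of n points toward azimuth atan2(n_x, n_y) = 194°, the dip direction.

true dip 20°, dip direction 195°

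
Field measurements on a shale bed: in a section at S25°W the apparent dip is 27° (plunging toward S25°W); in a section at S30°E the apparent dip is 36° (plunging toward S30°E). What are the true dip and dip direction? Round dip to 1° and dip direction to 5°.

Each apparent-dip line lies in the plane. As unit vectors (x east, y north, z up), v₁ plunges 27°→S25°W and v₂ plunges 36°→S30°E.
The plane normal is n = v₁ × v₂ ∝ (0.157, -0.405, 0.590).
tan δ = √(n_x²+n_y²)/n_z = 0.434/0.590, so δ = 36.3°.
Dip direction = atan2(0.157, -0.405) = 159° (azimuth of n's horizontal projection).

true dip 36°, dip direction 160°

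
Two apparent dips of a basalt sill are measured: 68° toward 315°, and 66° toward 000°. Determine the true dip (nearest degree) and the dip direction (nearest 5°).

true dip 69°, dip direction 330°

Represent each trace as a vector plunging at its apparent dip toward its trend (east-north-up frame): v₁ = (-0.265, 0.265, -0.927), v₂ = (0.000, 0.407, -0.914).
Cross product v₁ × v₂ gives the pole to the plane: n ∝ (-0.135, 0.242, 0.108).
Dip δ = arctan(|n_h|/n_z) = arctan(0.277/0.108) = 68.8°.
The horizontal component of n points toward azimuth atan2(n_x, n_y) = 331°, the dip direction.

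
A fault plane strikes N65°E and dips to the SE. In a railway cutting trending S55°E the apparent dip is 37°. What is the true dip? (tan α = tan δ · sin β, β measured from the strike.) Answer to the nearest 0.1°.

41.0°

β = acute angle between strike N65°E and section S55°E = 60°.
tan(true dip) = tan 37° / sin 60° = 0.8701
δ = arctan(0.8701) = 41.03°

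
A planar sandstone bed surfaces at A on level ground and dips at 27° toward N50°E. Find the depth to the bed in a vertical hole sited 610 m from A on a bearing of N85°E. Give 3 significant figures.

255 m

The hole lies 35° from the dip direction, so the down-dip offset is 610 × cos 35° = 499.68 m.
Depth = down-dip offset × tan(dip) = 499.68 × tan 27° = 499.68 × 0.5095
Depth = 254.60 m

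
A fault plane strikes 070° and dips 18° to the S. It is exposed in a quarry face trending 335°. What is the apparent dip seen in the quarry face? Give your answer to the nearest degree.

18°

The section lies 85° from the strike.
tan α = tan 18° × sin 85° = 0.3249 × 0.9962 = 0.3237
α = arctan(0.3237) = 17.94°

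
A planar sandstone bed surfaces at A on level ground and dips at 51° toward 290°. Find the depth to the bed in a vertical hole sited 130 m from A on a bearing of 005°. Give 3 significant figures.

41.5 m

The hole lies 75° from the dip direction, so the down-dip offset is 130 × cos 75° = 33.65 m.
Depth = down-dip offset × tan(dip) = 33.65 × tan 51° = 33.65 × 1.2349
Depth = 41.55 m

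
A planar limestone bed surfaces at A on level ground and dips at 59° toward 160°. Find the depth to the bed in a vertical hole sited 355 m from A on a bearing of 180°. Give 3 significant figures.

The hole lies 20° from the dip direction, so the down-dip offset is 355 × cos 20° = 333.59 m.
Depth = down-dip offset × tan(dip) = 333.59 × tan 59° = 333.59 × 1.6643
Depth = 555.19 m

555 m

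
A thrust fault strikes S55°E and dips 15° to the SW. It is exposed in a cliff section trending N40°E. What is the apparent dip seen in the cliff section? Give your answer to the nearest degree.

The strike is S55°E and the section trends N40°E; the acute angle between them is β = 85°.
tan(apparent dip) = tan 15° · sin 85° = 0.2669
apparent dip = arctan 0.2669 = 14.95°

15°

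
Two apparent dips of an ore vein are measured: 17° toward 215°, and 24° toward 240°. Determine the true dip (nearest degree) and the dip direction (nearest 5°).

Represent each trace as a vector plunging at its apparent dip toward its trend (east-north-up frame): v₁ = (-0.549, -0.783, -0.292), v₂ = (-0.791, -0.457, -0.407).
n = v₁ × v₂ = (-0.185, -0.008, 0.369) (taken with n_z > 0).
tan δ = √(n_x²+n_y²)/n_z = 0.185/0.369, so δ = 26.6°.
Dip direction = azimuth of (n_x, n_y) = atan2(-0.185, -0.008) = 267°.

true dip 27°, dip direction 265°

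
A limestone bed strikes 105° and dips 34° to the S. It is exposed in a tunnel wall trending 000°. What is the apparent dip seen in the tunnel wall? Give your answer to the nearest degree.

33°

The section lies 75° from the strike.
tan(apparent dip) = tan 34° · sin 75° = 0.6515
apparent dip = arctan 0.6515 = 33.09°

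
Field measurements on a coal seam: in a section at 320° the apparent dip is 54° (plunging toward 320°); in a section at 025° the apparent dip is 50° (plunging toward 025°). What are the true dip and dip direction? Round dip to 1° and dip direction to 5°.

Each apparent-dip line lies in the plane. As unit vectors (x east, y north, z up), v₁ plunges 54°→320° and v₂ plunges 50°→025°.
n = v₁ × v₂ = (-0.126, 0.509, 0.342) (taken with n_z > 0).
tan δ = √(n_x²+n_y²)/n_z = 0.525/0.342, so δ = 56.9°.
Dip direction = azimuth of (n_x, n_y) = atan2(-0.126, 0.509) = 346°.

true dip 57°, dip direction 345°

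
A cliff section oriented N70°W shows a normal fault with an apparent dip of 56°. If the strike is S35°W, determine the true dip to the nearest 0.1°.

56.9°

β = acute angle between strike S35°W and section N70°W = 75°.
tan δ = tan α / sin β = tan 56° / sin 75° = 1.4826 / 0.9659 = 1.5349
true dip = arctan 1.5349 = 56.91°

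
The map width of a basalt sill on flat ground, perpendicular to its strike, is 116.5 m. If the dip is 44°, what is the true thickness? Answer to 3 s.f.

80.9 m

True thickness t = w · sin(dip) = 116.5 × sin 44°
t = 116.5 × 0.6947 = 80.928 m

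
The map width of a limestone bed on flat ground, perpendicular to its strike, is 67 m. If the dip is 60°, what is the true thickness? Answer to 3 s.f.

True thickness t = w · sin(dip) = 67 × sin 60°
t = 67 × 0.8660 = 58.024 m

58.0 m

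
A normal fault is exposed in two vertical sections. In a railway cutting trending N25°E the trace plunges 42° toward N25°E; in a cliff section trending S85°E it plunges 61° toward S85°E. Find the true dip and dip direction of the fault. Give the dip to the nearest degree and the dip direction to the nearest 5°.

true dip 61°, dip direction 085°

The two traces are lines in the plane: v₁ = (sin 25°·cos 42°, cos 25°·cos 42°, −sin 42°), v₂ = (sin 95°·cos 61°, cos 95°·cos 61°, −sin 61°).
Cross product v₁ × v₂ gives the pole to the plane: n ∝ (0.617, 0.048, 0.339).
tan δ = √(n_x²+n_y²)/n_z = 0.619/0.339, so δ = 61.3°.
Dip direction = atan2(0.617, 0.048) = 86° (azimuth of n's horizontal projection).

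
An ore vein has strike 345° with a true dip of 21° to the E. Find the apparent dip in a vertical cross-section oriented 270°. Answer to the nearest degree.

The strike is 345° and the section trends 270°; the acute angle between them is β = 75°.
tan α = tan 21° × sin 75° = 0.3839 × 0.9659 = 0.3708
α = arctan(0.3708) = 20.34°

20°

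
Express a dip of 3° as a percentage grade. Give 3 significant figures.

grade % = 100 × tan 3° = 100 × 0.0524

5.24%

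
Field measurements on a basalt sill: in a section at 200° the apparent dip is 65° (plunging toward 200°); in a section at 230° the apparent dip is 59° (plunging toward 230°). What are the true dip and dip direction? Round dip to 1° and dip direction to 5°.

true dip 65°, dip direction 190°

The two traces are lines in the plane: v₁ = (sin 200°·cos 65°, cos 200°·cos 65°, −sin 65°), v₂ = (sin 230°·cos 59°, cos 230°·cos 59°, −sin 59°).
n = v₁ × v₂ = (-0.040, -0.234, 0.109) (taken with n_z > 0).
True dip = arccos(n_z / |n|) = arccos(0.4171) = 65.3°.
Dip direction = atan2(-0.040, -0.234) = 190° (azimuth of n's horizontal projection).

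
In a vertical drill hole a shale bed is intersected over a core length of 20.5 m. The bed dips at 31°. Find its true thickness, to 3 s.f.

True thickness t = h · cos(dip) = 20.5 × cos 31°
t = 20.5 × 0.8572 = 17.572 m

17.6 m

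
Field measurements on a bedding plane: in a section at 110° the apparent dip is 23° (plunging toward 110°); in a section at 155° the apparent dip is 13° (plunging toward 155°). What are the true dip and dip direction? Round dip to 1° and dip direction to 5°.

true dip 24°, dip direction 095°

Each apparent-dip line lies in the plane. As unit vectors (x east, y north, z up), v₁ plunges 23°→110° and v₂ plunges 13°→155°.
Cross product v₁ × v₂ gives the pole to the plane: n ∝ (0.274, -0.034, 0.634).
True dip = arccos(n_z / |n|) = arccos(0.9168) = 23.5°.
Dip direction = azimuth of (n_x, n_y) = atan2(0.274, -0.034) = 97°.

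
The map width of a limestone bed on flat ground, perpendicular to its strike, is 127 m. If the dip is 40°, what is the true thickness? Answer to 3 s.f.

True thickness t = w · sin(dip) = 127 × sin 40°
t = 127 × 0.6428 = 81.634 m

81.6 m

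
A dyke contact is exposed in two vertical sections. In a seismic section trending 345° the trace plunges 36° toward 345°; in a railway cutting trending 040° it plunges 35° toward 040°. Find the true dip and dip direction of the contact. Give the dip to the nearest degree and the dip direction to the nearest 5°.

true dip 39°, dip direction 010°

Represent each trace as a vector plunging at its apparent dip toward its trend (east-north-up frame): v₁ = (-0.209, 0.781, -0.588), v₂ = (0.527, 0.628, -0.574).
Cross product v₁ × v₂ gives the pole to the plane: n ∝ (0.079, 0.430, 0.543).
Dip δ = arctan(|n_h|/n_z) = arctan(0.437/0.543) = 38.8°.
Dip direction = azimuth of (n_x, n_y) = atan2(0.079, 0.430) = 10°.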